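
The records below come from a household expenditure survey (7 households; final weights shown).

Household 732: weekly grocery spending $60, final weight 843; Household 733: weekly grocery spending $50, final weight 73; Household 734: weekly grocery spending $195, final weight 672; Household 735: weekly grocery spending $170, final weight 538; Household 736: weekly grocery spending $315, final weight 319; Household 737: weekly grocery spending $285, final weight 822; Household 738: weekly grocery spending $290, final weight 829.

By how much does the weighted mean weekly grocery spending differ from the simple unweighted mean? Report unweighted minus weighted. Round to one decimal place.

Unweighted sum = 60 + 50 + 195 + 170 + 315 + 285 + 290 = 1365
Unweighted mean = 1365 / 7 = 195
Weighted sum = 60×843 + 50×73 + 195×672 + 170×538 + 315×319 + 285×822 + 290×829
  = 50580 + 3650 + 131040 + 91460 + 100485 + 234270 + 240410 = 851895
Sum of weights = 843 + 73 + 672 + 538 + 319 + 822 + 829 = 4096
Weighted mean = 851895 / 4096 = 207.98218
Difference (unweighted minus weighted) = -12.982178

-13.0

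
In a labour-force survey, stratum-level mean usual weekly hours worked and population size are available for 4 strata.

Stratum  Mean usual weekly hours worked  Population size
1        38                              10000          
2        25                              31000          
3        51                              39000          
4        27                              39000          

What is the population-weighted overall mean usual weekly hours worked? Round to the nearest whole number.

35

Σ Nₕ·x̄ₕ = 38×10000 + 25×31000 + 51×39000 + 27×39000
  = 380000 + 775000 + 1989000 + 1053000 = 4197000
Σ Nₕ = 10000 + 31000 + 39000 + 39000 = 119000
Overall mean = 4197000 / 119000 = 35.268908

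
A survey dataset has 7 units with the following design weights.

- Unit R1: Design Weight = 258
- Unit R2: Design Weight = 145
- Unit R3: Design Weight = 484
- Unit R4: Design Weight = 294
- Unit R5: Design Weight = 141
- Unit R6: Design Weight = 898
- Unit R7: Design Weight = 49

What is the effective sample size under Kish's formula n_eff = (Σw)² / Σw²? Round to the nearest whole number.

4

Σ wᵢ = 2269
Σ wᵢ² = 66564 + 21025 + 234256 + 86436 + 19881 + 806404 + 2401 = 1236967
n_eff = 2269² / 1236967 = 5148361 / 1236967 = 4.1620844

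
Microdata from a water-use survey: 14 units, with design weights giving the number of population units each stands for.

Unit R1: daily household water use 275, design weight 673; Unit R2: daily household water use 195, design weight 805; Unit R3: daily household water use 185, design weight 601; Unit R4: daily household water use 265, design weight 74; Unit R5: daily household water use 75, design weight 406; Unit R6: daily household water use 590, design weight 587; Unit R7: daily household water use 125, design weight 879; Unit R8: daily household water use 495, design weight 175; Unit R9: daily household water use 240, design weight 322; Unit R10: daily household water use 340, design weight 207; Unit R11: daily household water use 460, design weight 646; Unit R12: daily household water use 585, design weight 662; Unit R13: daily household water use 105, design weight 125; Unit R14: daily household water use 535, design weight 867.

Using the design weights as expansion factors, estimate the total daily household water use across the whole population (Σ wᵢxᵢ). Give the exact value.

2355185

Weighted total = 2355185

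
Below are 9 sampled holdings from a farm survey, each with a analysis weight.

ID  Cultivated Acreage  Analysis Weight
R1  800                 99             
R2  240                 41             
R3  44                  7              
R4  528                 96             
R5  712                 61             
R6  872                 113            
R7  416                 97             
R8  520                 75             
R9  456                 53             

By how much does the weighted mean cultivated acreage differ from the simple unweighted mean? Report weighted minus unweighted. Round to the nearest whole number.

Unweighted sum = 800 + 240 + 44 + 528 + 712 + 872 + 416 + 520 + 456 = 4588
Unweighted mean = 4588 / 9 = 509.77778
Weighted sum = 800×99 + 240×41 + 44×7 + 528×96 + 712×61 + 872×113 + 416×97 + 520×75 + 456×53
  = 79200 + 9840 + 308 + 50688 + 43432 + 98536 + 40352 + 39000 + 24168 = 385524
Sum of weights = 99 + 41 + 7 + 96 + 61 + 113 + 97 + 75 + 53 = 642
Weighted mean = 385524 / 642 = 600.50467
Difference (weighted minus unweighted) = 90.726895

91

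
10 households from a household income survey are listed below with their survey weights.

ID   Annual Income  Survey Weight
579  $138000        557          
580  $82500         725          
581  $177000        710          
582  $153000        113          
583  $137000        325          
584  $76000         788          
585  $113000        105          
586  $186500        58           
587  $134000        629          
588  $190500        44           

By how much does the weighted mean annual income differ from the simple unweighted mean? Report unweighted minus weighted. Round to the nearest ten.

15560

Unweighted sum = 138000 + 82500 + 177000 + 153000 + 137000 + 76000 + 113000 + 186500 + 134000 + 190500 = 1387500
Unweighted mean = 1387500 / 10 = 138750
Weighted sum = 138000×557 + 82500×725 + 177000×710 + 153000×113 + 137000×325 + 76000×788 + 113000×105 + 186500×58 + 134000×629 + 190500×44
  = 76866000 + 59812500 + 125670000 + 17289000 + 44525000 + 59888000 + 11865000 + 10817000 + 84286000 + 8382000 = 499400500
Sum of weights = 557 + 725 + 710 + 113 + 325 + 788 + 105 + 58 + 629 + 44 = 4054
Weighted mean = 499400500 / 4054 = 123187.1
Difference (unweighted minus weighted) = 15562.901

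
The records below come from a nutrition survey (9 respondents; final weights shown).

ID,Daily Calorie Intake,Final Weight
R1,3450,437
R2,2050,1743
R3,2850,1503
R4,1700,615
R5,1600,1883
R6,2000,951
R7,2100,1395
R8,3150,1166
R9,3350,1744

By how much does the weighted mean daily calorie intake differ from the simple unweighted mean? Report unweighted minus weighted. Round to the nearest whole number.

44

Unweighted sum = 22250
Unweighted mean = 22250 / 9 = 2472.2222
Weighted sum = 3450×437 + 2050×1743 + 2850×1503 + 1700×615 + 1600×1883 + 2000×951 + 2100×1395 + 3150×1166 + 3350×1744
  = 1507650 + 3573150 + 4283550 + 1045500 + 3012800 + 1902000 + 2929500 + 3672900 + 5842400 = 27769450
Sum of weights = 437 + 1743 + 1503 + 615 + 1883 + 951 + 1395 + 1166 + 1744 = 11437
Weighted mean = 27769450 / 11437 = 2428.0362
Difference (unweighted minus weighted) = 44.186024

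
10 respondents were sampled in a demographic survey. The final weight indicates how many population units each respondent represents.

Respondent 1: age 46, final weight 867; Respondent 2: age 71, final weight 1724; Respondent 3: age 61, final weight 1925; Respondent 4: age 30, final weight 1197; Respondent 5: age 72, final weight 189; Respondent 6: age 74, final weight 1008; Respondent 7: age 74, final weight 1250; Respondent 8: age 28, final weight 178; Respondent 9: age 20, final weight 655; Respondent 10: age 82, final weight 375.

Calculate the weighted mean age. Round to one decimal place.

Weighted sum = 46×867 + 71×1724 + 61×1925 + 30×1197 + 72×189 + 74×1008 + 74×1250 + 28×178 + 20×655 + 82×375
  = 39882 + 122404 + 117425 + 35910 + 13608 + 74592 + 92500 + 4984 + 13100 + 30750 = 545155
Sum of weights = 867 + 1724 + 1925 + 1197 + 189 + 1008 + 1250 + 178 + 655 + 375 = 9368
Weighted mean = 545155 / 9368 = 58.193318

58.2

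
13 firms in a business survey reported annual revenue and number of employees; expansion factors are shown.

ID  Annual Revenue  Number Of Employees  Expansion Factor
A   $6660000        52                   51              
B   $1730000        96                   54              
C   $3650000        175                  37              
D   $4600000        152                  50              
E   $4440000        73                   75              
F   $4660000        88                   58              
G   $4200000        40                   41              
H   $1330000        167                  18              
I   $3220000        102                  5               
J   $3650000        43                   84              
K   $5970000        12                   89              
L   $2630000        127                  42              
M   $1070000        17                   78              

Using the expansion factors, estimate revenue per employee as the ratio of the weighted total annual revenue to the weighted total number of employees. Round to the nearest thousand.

54000

Σ wᵢ·y = 2645500000
Σ wᵢ·x = 48986
Ratio = 2645500000 / 48986 = 54005.226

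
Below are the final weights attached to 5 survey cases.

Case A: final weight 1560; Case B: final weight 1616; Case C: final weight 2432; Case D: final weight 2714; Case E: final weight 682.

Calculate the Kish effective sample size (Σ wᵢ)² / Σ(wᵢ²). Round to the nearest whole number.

4

Σ wᵢ = 1560 + 1616 + 2432 + 2714 + 682 = 9004
Σ wᵢ² = 2433600 + 2611456 + 5914624 + 7365796 + 465124 = 18790600
n_eff = 9004² / 18790600 = 81072016 / 18790600 = 4.3144985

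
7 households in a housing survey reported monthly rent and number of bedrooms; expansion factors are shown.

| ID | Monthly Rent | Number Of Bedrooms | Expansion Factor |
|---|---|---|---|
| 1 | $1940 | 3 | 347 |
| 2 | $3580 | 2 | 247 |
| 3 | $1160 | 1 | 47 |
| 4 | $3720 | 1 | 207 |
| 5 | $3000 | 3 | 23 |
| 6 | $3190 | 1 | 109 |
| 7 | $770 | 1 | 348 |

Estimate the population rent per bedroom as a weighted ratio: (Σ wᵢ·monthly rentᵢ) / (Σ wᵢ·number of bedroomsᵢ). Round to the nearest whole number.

Σ wᵢ·y = 1940×347 + 3580×247 + 1160×47 + 3720×207 + 3000×23 + 3190×109 + 770×348
  = 673180 + 884260 + 54520 + 770040 + 69000 + 347710 + 267960 = 3066670
Σ wᵢ·x = 3×347 + 2×247 + 1×47 + 1×207 + 3×23 + 1×109 + 1×348
  = 2315
Ratio = 3066670 / 2315 = 1324.6955

1325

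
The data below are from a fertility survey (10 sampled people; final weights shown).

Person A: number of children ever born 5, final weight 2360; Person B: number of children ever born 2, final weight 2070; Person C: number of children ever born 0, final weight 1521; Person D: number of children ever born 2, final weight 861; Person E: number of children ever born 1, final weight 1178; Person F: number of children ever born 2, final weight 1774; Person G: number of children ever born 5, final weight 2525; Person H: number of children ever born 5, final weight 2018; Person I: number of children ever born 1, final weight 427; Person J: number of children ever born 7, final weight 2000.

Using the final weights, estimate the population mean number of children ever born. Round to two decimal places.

Weighted sum = 59530
Sum of weights = 2360 + 2070 + 1521 + 861 + 1178 + 1774 + 2525 + 2018 + 427 + 2000 = 16734
Weighted mean = 59530 / 16734 = 3.557428

3.56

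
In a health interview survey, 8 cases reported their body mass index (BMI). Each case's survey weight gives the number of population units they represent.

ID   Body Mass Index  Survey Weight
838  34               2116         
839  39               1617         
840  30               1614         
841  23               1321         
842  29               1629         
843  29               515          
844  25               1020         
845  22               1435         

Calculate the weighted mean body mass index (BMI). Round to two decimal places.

29.56

Weighted sum = 34×2116 + 39×1617 + 30×1614 + 23×1321 + 29×1629 + 29×515 + 25×1020 + 22×1435
  = 333056
Sum of weights = 2116 + 1617 + 1614 + 1321 + 1629 + 515 + 1020 + 1435 = 11267
Weighted mean = 333056 / 11267 = 29.560309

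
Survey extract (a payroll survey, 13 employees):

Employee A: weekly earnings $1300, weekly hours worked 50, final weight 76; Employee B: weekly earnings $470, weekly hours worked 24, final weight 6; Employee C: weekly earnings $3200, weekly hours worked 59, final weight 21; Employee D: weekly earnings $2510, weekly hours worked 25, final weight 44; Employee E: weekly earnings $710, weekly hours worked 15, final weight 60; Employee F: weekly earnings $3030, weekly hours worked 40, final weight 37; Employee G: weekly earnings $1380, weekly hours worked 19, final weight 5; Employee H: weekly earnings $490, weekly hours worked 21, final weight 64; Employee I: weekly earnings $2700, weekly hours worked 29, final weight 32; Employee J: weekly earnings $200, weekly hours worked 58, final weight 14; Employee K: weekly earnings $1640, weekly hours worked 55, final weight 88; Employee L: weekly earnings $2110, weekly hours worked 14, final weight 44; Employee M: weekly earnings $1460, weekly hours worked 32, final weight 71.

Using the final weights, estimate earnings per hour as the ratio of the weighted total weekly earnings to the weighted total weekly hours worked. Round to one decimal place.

46.1

Σ wᵢ·y = 902250
Σ wᵢ·x = 19570
Ratio = 902250 / 19570 = 46.10373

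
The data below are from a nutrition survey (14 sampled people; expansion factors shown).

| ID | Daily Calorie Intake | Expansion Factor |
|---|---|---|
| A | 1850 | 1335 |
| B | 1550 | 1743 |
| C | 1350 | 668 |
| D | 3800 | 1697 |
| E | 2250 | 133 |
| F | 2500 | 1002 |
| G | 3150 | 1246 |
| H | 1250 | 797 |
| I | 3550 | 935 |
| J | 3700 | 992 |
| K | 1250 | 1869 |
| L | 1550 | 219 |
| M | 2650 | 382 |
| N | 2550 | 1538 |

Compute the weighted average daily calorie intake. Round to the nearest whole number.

Weighted sum = 34846750
Sum of weights = 14556
Weighted mean = 34846750 / 14556 = 2393.9784

2394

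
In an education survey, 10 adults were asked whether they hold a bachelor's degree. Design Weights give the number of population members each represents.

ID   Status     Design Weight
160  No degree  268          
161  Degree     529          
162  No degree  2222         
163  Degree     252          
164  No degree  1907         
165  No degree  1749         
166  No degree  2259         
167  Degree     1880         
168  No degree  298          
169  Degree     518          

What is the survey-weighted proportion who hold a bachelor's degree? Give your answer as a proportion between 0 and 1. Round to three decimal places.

0.268

Sum of weights for 'Degree' = 529 + 252 + 1880 + 518 = 3179
Total weight = 268 + 529 + 2222 + 252 + 1907 + 1749 + 2259 + 1880 + 298 + 518 = 11882
Weighted proportion = 3179 / 11882 = 0.26754755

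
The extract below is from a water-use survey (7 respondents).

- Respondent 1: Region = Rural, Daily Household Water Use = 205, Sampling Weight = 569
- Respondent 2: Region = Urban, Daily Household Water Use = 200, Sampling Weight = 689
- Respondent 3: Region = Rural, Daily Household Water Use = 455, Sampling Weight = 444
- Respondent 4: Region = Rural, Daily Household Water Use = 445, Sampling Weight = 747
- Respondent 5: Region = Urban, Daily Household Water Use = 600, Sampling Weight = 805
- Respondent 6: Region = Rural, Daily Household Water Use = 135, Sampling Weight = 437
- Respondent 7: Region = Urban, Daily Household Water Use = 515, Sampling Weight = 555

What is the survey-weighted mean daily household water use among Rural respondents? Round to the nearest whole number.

Rural rows: 1, 3, 4, 6
Weighted sum = 205×569 + 455×444 + 445×747 + 135×437
  = 116645 + 202020 + 332415 + 58995 = 710075
Sum of weights = 569 + 444 + 747 + 437 = 2197
Weighted mean = 710075 / 2197 = 323.20209

323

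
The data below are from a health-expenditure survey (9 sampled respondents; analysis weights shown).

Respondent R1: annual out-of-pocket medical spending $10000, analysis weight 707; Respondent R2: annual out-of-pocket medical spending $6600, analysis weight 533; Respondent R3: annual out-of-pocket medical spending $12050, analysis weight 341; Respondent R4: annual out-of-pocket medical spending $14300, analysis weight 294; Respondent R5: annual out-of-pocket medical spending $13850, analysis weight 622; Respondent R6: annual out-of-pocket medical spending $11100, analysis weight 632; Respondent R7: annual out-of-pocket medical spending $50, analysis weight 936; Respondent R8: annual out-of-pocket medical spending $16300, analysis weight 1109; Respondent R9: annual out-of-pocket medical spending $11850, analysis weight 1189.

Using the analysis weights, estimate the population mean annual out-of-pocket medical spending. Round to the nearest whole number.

Weighted sum = 10000×707 + 6600×533 + 12050×341 + 14300×294 + 13850×622 + 11100×632 + 50×936 + 16300×1109 + 11850×1189
  = 7070000 + 3517800 + 4109050 + 4204200 + 8614700 + 7015200 + 46800 + 18076700 + 14089650 = 66744100
Sum of weights = 707 + 533 + 341 + 294 + 622 + 632 + 936 + 1109 + 1189 = 6363
Weighted mean = 66744100 / 6363 = 10489.408

10489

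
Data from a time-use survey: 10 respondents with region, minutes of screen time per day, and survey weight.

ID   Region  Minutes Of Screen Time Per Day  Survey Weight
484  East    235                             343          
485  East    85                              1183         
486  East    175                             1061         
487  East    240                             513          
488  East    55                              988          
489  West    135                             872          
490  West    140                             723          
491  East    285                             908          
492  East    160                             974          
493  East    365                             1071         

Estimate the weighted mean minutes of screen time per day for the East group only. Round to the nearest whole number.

192

East rows: 484, 485, 486, 487, 488, 491, 492, 493
Weighted sum = 235×343 + 85×1183 + 175×1061 + 240×513 + 55×988 + 285×908 + 160×974 + 365×1071
  = 80605 + 100555 + 185675 + 123120 + 54340 + 258780 + 155840 + 390915 = 1349830
Sum of weights = 7041
Weighted mean = 1349830 / 7041 = 191.70998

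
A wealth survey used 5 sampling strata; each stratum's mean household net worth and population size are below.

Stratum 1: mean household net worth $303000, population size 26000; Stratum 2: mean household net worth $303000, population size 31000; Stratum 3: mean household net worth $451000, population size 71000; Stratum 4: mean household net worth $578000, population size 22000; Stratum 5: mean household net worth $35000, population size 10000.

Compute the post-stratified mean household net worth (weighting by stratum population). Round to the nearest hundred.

Σ Nₕ·x̄ₕ = 303000×26000 + 303000×31000 + 451000×71000 + 578000×22000 + 35000×10000
  = 62358000000
Σ Nₕ = 160000
Overall mean = 62358000000 / 160000 = 389737.5

389700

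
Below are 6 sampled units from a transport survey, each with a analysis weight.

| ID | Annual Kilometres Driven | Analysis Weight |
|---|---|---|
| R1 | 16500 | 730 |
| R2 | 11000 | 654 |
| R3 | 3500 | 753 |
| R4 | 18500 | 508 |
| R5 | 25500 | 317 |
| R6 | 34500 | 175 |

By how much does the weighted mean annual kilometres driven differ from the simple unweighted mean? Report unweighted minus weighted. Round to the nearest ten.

Unweighted sum = 16500 + 11000 + 3500 + 18500 + 25500 + 34500 = 109500
Unweighted mean = 109500 / 6 = 18250
Weighted sum = 16500×730 + 11000×654 + 3500×753 + 18500×508 + 25500×317 + 34500×175
  = 12045000 + 7194000 + 2635500 + 9398000 + 8083500 + 6037500 = 45393500
Sum of weights = 730 + 654 + 753 + 508 + 317 + 175 = 3137
Weighted mean = 45393500 / 3137 = 14470.354
Difference (unweighted minus weighted) = 3779.6462

3780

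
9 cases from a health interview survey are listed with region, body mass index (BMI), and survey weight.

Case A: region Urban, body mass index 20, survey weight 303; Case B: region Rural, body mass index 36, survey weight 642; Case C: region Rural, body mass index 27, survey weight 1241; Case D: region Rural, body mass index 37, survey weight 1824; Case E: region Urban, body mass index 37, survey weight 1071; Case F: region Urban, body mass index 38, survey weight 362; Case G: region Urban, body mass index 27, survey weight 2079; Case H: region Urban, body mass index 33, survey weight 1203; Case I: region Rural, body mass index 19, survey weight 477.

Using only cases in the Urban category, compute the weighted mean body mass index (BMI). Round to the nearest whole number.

Urban rows: A, E, F, G, H
Weighted sum = 155275
Sum of weights = 303 + 1071 + 362 + 2079 + 1203 = 5018
Weighted mean = 155275 / 5018 = 30.943603

31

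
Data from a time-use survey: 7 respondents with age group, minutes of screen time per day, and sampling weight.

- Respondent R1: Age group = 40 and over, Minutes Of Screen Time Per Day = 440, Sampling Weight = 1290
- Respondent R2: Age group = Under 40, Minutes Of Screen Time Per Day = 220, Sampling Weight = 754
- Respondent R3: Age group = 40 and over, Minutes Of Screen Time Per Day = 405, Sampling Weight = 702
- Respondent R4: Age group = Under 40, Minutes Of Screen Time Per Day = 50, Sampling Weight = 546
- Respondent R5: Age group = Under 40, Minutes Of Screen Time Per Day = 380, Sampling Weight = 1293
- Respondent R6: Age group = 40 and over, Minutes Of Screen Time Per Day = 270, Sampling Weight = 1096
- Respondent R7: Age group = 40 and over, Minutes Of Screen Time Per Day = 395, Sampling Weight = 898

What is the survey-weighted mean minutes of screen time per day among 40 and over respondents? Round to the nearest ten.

40 and over rows: R1, R3, R6, R7
Weighted sum = 440×1290 + 405×702 + 270×1096 + 395×898
  = 1502540
Sum of weights = 3986
Weighted mean = 1502540 / 3986 = 376.95434

380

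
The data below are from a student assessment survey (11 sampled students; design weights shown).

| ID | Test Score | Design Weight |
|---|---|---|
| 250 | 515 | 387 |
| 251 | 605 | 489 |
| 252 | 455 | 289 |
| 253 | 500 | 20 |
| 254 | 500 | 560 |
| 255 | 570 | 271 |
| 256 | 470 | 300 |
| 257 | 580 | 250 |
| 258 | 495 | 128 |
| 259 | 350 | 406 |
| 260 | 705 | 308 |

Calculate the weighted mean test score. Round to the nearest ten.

Weighted sum = 515×387 + 605×489 + 455×289 + 500×20 + 500×560 + 570×271 + 470×300 + 580×250 + 495×128 + 350×406 + 705×308
  = 199305 + 295845 + 131495 + 10000 + 280000 + 154470 + 141000 + 145000 + 63360 + 142100 + 217140 = 1779715
Sum of weights = 387 + 489 + 289 + 20 + 560 + 271 + 300 + 250 + 128 + 406 + 308 = 3408
Weighted mean = 1779715 / 3408 = 522.21684

520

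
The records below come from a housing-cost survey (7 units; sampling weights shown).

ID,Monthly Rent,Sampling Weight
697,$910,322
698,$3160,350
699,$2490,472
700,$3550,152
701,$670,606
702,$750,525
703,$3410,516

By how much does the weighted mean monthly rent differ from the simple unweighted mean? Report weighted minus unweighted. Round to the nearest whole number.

Unweighted sum = 910 + 3160 + 2490 + 3550 + 670 + 750 + 3410 = 14940
Unweighted mean = 14940 / 7 = 2134.2857
Weighted sum = 910×322 + 3160×350 + 2490×472 + 3550×152 + 670×606 + 750×525 + 3410×516
  = 293020 + 1106000 + 1175280 + 539600 + 406020 + 393750 + 1759560 = 5673230
Sum of weights = 322 + 350 + 472 + 152 + 606 + 525 + 516 = 2943
Weighted mean = 5673230 / 2943 = 1927.703
Difference (weighted minus unweighted) = -206.58269

-207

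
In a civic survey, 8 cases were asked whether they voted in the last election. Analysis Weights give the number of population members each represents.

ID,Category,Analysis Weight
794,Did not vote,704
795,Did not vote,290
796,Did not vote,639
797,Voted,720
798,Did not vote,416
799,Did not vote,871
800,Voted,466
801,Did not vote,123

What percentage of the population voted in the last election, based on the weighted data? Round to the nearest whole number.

Sum of weights for 'Voted' = 720 + 466 = 1186
Total weight = 4229
Weighted proportion = 1186 / 4229 = 0.28044455 → 28.044455%

28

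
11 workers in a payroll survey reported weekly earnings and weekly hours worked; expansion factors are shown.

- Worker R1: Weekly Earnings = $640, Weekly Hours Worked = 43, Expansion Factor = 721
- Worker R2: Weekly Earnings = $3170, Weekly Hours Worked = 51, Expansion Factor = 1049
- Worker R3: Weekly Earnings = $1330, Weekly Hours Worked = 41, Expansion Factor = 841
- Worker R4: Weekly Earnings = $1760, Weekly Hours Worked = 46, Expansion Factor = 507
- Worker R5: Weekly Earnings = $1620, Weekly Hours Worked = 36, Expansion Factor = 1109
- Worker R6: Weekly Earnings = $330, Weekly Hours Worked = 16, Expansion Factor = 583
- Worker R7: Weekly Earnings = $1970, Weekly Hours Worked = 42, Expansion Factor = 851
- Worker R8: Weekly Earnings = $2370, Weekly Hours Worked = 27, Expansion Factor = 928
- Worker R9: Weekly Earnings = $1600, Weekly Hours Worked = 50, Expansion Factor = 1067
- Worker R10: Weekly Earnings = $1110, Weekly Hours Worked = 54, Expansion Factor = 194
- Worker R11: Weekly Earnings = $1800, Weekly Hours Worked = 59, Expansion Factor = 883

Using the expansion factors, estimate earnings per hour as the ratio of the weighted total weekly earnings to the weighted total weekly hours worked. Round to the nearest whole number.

41

Σ wᵢ·y = 640×721 + 3170×1049 + 1330×841 + 1760×507 + 1620×1109 + 330×583 + 1970×851 + 2370×928 + 1600×1067 + 1110×194 + 1800×883
  = 461440 + 3325330 + 1118530 + 892320 + 1796580 + 192390 + 1676470 + 2199360 + 1707200 + 215340 + 1589400 = 15174360
Σ wᵢ·x = 43×721 + 51×1049 + 41×841 + 46×507 + 36×1109 + 16×583 + 42×851 + 27×928 + 50×1067 + 54×194 + 59×883
  = 368278
Ratio = 15174360 / 368278 = 41.203547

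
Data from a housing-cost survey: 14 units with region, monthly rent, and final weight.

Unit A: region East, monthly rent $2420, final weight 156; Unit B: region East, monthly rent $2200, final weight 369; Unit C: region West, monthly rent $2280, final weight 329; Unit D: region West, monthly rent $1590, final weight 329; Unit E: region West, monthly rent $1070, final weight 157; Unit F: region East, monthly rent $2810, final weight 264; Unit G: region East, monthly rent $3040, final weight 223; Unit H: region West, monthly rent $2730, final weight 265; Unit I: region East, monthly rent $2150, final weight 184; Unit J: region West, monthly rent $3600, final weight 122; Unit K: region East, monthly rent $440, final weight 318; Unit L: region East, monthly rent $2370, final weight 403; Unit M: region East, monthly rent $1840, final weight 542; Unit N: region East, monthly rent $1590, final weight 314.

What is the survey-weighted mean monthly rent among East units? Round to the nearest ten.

East rows: A, B, F, G, I, K, L, M, N
Weighted sum = 2420×156 + 2200×369 + 2810×264 + 3040×223 + 2150×184 + 440×318 + 2370×403 + 1840×542 + 1590×314
  = 377520 + 811800 + 741840 + 677920 + 395600 + 139920 + 955110 + 997280 + 499260 = 5596250
Sum of weights = 156 + 369 + 264 + 223 + 184 + 318 + 403 + 542 + 314 = 2773
Weighted mean = 5596250 / 2773 = 2018.1212

2020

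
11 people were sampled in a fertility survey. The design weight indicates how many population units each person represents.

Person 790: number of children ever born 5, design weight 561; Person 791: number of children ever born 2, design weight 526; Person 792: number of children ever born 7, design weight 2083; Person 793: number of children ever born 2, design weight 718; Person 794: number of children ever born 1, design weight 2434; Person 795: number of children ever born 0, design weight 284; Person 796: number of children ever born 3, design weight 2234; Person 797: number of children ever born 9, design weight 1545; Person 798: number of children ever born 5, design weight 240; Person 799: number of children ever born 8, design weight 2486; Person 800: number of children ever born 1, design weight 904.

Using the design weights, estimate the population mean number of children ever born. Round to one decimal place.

4.6

Weighted sum = 64907
Sum of weights = 561 + 526 + 2083 + 718 + 2434 + 284 + 2234 + 1545 + 240 + 2486 + 904 = 14015
Weighted mean = 64907 / 14015 = 4.6312522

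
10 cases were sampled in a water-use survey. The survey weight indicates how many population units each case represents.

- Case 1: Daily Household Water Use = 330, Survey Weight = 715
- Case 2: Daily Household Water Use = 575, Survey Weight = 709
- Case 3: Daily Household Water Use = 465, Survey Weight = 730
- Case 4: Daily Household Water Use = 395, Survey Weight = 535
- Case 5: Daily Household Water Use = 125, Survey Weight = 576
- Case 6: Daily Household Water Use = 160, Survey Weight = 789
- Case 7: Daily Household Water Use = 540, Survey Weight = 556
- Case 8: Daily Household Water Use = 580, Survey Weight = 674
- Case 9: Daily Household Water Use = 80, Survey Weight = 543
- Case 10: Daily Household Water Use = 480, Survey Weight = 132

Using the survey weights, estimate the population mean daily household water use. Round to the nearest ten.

370

Weighted sum = 2190600
Sum of weights = 715 + 709 + 730 + 535 + 576 + 789 + 556 + 674 + 543 + 132 = 5959
Weighted mean = 2190600 / 5959 = 367.61202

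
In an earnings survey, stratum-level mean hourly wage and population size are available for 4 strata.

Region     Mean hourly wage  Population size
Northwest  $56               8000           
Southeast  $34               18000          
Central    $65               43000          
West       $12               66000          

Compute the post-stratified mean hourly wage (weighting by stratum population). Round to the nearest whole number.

34

Σ Nₕ·x̄ₕ = 56×8000 + 34×18000 + 65×43000 + 12×66000
  = 448000 + 612000 + 2795000 + 792000 = 4647000
Σ Nₕ = 8000 + 18000 + 43000 + 66000 = 135000
Overall mean = 4647000 / 135000 = 34.422222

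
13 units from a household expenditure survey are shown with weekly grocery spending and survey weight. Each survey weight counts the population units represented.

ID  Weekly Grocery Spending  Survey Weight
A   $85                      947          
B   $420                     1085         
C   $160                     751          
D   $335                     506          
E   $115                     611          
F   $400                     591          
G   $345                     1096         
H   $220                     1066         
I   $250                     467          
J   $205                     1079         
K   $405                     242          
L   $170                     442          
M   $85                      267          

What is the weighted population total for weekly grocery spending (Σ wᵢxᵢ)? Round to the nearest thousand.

2279000

Weighted total = 2278960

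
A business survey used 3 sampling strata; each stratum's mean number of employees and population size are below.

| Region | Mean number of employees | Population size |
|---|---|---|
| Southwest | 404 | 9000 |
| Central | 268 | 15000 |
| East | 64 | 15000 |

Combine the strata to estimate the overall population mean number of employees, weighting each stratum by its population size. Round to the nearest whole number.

221

Σ Nₕ·x̄ₕ = 404×9000 + 268×15000 + 64×15000
  = 3636000 + 4020000 + 960000 = 8616000
Σ Nₕ = 9000 + 15000 + 15000 = 39000
Overall mean = 8616000 / 39000 = 220.92308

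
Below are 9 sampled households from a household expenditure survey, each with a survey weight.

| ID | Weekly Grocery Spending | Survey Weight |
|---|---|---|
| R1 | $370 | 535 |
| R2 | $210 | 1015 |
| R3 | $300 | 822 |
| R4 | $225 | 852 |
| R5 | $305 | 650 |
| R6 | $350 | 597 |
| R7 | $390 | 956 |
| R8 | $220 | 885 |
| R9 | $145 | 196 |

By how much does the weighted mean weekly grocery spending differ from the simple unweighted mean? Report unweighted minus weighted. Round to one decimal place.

Unweighted sum = 370 + 210 + 300 + 225 + 305 + 350 + 390 + 220 + 145 = 2515
Unweighted mean = 2515 / 9 = 279.44444
Weighted sum = 370×535 + 210×1015 + 300×822 + 225×852 + 305×650 + 350×597 + 390×956 + 220×885 + 145×196
  = 1852560
Sum of weights = 535 + 1015 + 822 + 852 + 650 + 597 + 956 + 885 + 196 = 6508
Weighted mean = 1852560 / 6508 = 284.65888
Difference (unweighted minus weighted) = -5.2144369

-5.2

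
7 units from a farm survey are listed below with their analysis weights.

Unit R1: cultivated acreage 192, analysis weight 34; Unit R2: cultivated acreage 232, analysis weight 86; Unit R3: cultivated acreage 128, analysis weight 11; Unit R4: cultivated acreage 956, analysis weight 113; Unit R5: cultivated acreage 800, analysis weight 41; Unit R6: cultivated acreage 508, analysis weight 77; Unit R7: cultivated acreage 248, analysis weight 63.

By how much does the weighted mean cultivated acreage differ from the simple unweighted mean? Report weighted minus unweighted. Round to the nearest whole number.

88

Unweighted sum = 192 + 232 + 128 + 956 + 800 + 508 + 248 = 3064
Unweighted mean = 3064 / 7 = 437.71429
Weighted sum = 223456
Sum of weights = 425
Weighted mean = 223456 / 425 = 525.77882
Difference (weighted minus unweighted) = 88.064538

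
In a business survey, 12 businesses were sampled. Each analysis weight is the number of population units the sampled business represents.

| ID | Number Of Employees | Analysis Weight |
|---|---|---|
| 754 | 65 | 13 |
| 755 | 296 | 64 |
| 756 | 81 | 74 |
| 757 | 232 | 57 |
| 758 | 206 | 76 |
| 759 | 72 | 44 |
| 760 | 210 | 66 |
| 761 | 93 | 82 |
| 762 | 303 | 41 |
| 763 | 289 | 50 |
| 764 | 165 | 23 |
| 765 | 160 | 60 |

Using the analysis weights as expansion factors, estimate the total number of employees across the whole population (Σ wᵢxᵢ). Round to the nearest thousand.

Weighted total = 65×13 + 296×64 + 81×74 + 232×57 + 206×76 + 72×44 + 210×66 + 93×82 + 303×41 + 289×50 + 165×23 + 160×60
  = 845 + 18944 + 5994 + 13224 + 15656 + 3168 + 13860 + 7626 + 12423 + 14450 + 3795 + 9600 = 119585

120000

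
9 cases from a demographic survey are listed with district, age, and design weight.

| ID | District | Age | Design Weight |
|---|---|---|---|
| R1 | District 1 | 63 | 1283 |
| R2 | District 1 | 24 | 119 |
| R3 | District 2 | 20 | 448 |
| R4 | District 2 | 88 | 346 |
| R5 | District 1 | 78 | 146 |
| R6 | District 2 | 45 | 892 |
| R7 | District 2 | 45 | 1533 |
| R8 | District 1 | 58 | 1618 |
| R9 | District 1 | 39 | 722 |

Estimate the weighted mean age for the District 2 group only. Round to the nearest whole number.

District 2 rows: R3, R4, R6, R7
Weighted sum = 20×448 + 88×346 + 45×892 + 45×1533
  = 8960 + 30448 + 40140 + 68985 = 148533
Sum of weights = 448 + 346 + 892 + 1533 = 3219
Weighted mean = 148533 / 3219 = 46.142591

46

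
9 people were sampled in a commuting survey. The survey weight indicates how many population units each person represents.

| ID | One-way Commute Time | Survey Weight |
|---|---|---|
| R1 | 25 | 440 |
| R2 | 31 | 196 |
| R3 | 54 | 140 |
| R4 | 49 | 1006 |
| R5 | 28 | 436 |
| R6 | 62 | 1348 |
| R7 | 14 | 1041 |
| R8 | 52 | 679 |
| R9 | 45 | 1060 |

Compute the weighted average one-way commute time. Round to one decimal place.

42.1

Weighted sum = 25×440 + 31×196 + 54×140 + 49×1006 + 28×436 + 62×1348 + 14×1041 + 52×679 + 45×1060
  = 11000 + 6076 + 7560 + 49294 + 12208 + 83576 + 14574 + 35308 + 47700 = 267296
Sum of weights = 440 + 196 + 140 + 1006 + 436 + 1348 + 1041 + 679 + 1060 = 6346
Weighted mean = 267296 / 6346 = 42.120391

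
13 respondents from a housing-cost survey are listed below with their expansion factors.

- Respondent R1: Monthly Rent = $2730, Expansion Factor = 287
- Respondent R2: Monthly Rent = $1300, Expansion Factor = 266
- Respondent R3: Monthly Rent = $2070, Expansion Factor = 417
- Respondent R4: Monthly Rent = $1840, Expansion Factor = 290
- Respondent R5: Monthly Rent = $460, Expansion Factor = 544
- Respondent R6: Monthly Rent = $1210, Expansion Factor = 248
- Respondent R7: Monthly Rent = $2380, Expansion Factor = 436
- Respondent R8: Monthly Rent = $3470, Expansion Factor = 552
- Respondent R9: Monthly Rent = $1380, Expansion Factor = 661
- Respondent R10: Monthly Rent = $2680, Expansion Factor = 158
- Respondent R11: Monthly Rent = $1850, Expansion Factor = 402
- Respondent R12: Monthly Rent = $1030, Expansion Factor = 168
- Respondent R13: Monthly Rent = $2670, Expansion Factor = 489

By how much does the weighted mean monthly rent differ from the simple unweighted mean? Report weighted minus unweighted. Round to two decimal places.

Unweighted sum = 25070
Unweighted mean = 25070 / 13 = 1928.4615
Weighted sum = 9587530
Sum of weights = 4918
Weighted mean = 9587530 / 4918 = 1949.4774
Difference (weighted minus unweighted) = 21.015891

21.02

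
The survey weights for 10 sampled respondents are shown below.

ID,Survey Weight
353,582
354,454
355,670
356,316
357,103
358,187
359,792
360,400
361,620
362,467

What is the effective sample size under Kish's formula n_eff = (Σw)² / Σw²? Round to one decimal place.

8.3

Σ wᵢ = 582 + 454 + 670 + 316 + 103 + 187 + 792 + 400 + 620 + 467 = 4591
Σ wᵢ² = 338724 + 206116 + 448900 + 99856 + 10609 + 34969 + 627264 + 160000 + 384400 + 218089 = 2528927
n_eff = 4591² / 2528927 = 21077281 / 2528927 = 8.3344758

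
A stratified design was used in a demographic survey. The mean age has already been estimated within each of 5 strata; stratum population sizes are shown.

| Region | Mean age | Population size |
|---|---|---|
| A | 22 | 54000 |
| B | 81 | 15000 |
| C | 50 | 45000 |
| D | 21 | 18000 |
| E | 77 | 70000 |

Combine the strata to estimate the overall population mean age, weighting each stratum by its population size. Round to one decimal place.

51.6

Σ Nₕ·x̄ₕ = 22×54000 + 81×15000 + 50×45000 + 21×18000 + 77×70000
  = 1188000 + 1215000 + 2250000 + 378000 + 5390000 = 10421000
Σ Nₕ = 54000 + 15000 + 45000 + 18000 + 70000 = 202000
Overall mean = 10421000 / 202000 = 51.589109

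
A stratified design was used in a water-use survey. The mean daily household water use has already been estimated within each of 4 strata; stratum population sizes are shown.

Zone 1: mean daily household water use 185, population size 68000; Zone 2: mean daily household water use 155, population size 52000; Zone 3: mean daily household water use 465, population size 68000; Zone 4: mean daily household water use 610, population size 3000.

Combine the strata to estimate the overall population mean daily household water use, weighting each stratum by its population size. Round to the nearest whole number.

Σ Nₕ·x̄ₕ = 54090000
Σ Nₕ = 191000
Overall mean = 54090000 / 191000 = 283.19372

283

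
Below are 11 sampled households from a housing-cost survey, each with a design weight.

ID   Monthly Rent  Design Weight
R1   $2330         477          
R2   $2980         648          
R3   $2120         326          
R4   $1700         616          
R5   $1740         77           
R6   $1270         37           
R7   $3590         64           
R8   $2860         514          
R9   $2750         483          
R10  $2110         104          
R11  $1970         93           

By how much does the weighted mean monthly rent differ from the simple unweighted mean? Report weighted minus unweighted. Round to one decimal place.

129.5

Unweighted sum = 2330 + 2980 + 2120 + 1700 + 1740 + 1270 + 3590 + 2860 + 2750 + 2110 + 1970 = 25420
Unweighted mean = 25420 / 11 = 2310.9091
Weighted sum = 2330×477 + 2980×648 + 2120×326 + 1700×616 + 1740×77 + 1270×37 + 3590×64 + 2860×514 + 2750×483 + 2110×104 + 1970×93
  = 1111410 + 1931040 + 691120 + 1047200 + 133980 + 46990 + 229760 + 1470040 + 1328250 + 219440 + 183210 = 8392440
Sum of weights = 477 + 648 + 326 + 616 + 77 + 37 + 64 + 514 + 483 + 104 + 93 = 3439
Weighted mean = 8392440 / 3439 = 2440.3722
Difference (weighted minus unweighted) = 129.46311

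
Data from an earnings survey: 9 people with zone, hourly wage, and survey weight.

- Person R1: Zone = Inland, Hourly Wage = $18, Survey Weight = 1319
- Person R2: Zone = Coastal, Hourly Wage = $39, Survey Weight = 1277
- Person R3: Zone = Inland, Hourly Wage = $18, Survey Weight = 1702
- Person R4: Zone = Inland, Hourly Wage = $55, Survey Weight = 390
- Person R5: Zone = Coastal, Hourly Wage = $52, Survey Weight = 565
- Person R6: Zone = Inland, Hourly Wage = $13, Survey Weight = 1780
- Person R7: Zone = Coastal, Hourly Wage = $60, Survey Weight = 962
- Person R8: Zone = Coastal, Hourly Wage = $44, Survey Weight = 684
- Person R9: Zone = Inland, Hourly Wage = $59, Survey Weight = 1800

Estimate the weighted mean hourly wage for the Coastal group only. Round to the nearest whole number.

Coastal rows: R2, R5, R7, R8
Weighted sum = 39×1277 + 52×565 + 60×962 + 44×684
  = 49803 + 29380 + 57720 + 30096 = 166999
Sum of weights = 1277 + 565 + 962 + 684 = 3488
Weighted mean = 166999 / 3488 = 47.878154

48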